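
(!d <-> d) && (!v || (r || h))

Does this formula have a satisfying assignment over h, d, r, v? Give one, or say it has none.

The conjunct !d <-> d is unsatisfiable on its own:
  d=F: evaluates to False.
  d=T: evaluates to False.
So the whole conjunction is unsatisfiable.

Unsatisfiable — no assignment works.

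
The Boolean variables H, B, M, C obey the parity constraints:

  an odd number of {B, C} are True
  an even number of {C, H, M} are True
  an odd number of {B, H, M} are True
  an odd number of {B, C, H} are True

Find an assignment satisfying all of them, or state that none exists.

H: False; B: False; M: True; C: True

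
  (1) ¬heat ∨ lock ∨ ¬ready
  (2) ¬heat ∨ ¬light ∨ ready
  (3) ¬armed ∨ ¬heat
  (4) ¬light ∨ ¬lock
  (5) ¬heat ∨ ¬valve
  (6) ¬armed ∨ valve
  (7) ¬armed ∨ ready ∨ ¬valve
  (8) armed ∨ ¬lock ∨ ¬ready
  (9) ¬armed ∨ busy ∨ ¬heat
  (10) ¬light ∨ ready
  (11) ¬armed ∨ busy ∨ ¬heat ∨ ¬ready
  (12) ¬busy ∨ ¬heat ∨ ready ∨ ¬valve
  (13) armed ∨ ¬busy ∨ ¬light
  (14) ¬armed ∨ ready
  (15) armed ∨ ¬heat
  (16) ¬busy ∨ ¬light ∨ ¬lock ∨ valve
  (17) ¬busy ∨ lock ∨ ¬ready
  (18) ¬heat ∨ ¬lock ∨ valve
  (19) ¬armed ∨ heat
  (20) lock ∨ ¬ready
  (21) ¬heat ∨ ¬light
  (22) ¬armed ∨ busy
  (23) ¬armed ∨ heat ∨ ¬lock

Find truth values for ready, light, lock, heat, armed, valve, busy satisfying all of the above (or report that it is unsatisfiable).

ready = False; light = False; lock = False; heat = False; armed = False; valve = False; busy = True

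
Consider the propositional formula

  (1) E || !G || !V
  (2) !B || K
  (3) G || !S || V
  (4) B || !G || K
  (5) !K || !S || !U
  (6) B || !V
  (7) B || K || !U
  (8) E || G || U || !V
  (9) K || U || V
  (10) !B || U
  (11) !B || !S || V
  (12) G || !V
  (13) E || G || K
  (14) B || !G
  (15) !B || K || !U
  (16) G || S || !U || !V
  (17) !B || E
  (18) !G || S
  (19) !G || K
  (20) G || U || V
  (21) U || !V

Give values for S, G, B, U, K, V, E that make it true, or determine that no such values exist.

S: False; G: False; B: False; U: True; K: True; V: False; E: True

Set S = False.
  then (!G || S) forces G = False.
  then (G || !V) forces V = False.
  then (G || U || V) forces U = True.
Set B = False.
  then (B || K || !U) forces K = True.
Set E = True.
All clauses satisfied.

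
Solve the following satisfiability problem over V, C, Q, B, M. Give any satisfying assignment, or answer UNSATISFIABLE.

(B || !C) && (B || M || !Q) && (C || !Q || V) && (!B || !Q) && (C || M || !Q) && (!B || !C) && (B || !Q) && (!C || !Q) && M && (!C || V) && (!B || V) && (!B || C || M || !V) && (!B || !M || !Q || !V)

Unit clause (M) forces M = True.
Set V = False.
  then (!C || V) forces C = False.
  then (!B || V) forces B = False.
  then (C || !Q || V) forces Q = False.
All clauses satisfied.

V = False; C = False; Q = False; B = False; M = True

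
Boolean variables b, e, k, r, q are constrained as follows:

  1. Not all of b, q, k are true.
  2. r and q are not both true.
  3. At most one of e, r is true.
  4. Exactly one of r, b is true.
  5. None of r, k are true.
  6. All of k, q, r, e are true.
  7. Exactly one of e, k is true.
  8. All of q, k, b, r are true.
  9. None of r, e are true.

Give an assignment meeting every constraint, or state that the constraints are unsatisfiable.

The formula is unsatisfiable.

Case e = True:
  Constraint (9) is violated (e=T) — contradiction.
Case e = False:
  Constraint (6) is violated (e=F) — contradiction.
Both cases fail — unsatisfiable.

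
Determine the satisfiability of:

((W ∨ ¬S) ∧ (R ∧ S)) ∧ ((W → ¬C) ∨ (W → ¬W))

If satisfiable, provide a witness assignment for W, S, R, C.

W=T; S=T; R=T; C=F

  (W ∨ ¬S) ∧ (R ∧ S) = True
    W ∨ ¬S = True
      ¬S = False
    R ∧ S = True
  (W → ¬C) ∨ (W → ¬W) = True
    W → ¬C = True
      ¬C = True
    W → ¬W = False
      ¬W = False
Both conjuncts True, so the formula holds.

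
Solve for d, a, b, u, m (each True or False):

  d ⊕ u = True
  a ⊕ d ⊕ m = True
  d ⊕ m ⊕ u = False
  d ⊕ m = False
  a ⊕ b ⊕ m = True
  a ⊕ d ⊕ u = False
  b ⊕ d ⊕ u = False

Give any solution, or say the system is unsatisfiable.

d = True, a = True, b = True, u = False, m = True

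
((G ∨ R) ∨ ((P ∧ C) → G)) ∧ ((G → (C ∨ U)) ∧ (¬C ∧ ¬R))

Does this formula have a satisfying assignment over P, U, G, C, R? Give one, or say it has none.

P=F, U=T, G=F, C=F, R=F

  (G ∨ R) ∨ ((P ∧ C) → G) = True
    G ∨ R = False
    (P ∧ C) → G = True
      P ∧ C = False
  (G → (C ∨ U)) ∧ (¬C ∧ ¬R) = True
    G → (C ∨ U) = True
      C ∨ U = True
    ¬C ∧ ¬R = True
      ¬C = True
      ¬R = True
Both conjuncts True, so the formula holds.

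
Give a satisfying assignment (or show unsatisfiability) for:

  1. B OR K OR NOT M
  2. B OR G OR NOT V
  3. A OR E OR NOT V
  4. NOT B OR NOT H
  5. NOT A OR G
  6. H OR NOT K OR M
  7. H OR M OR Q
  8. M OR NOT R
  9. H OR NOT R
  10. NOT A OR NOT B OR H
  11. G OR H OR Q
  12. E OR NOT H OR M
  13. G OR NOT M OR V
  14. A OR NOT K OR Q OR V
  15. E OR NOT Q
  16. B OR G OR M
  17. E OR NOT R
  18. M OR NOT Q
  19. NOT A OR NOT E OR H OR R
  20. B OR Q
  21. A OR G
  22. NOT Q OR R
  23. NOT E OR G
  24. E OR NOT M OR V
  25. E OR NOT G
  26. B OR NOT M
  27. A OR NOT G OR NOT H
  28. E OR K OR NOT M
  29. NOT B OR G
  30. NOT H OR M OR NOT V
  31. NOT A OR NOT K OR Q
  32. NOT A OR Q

Q=F; K=F; R=F; H=F; B=T; M=T; V=T; G=T; A=F; E=T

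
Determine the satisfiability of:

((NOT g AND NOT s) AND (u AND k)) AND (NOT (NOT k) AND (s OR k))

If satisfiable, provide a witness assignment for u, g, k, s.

u=T, g=F, k=T, s=F

  (NOT g AND NOT s) AND (u AND k) = True
    NOT g AND NOT s = True
      NOT g = True
      NOT s = True
    u AND k = True
  NOT (NOT k) AND (s OR k) = True
    NOT (NOT k) = True
      NOT k = False
    s OR k = True
Both conjuncts True, so the formula holds.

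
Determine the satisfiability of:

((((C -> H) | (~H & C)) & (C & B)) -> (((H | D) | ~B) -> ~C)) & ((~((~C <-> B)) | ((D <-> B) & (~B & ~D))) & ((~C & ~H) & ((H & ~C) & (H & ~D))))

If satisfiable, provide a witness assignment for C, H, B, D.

Unsatisfiable — no assignment works.

Case H = True: the conjunct ~H is False.
Case H = False: the conjunct H is False.
Both cases fail — unsatisfiable.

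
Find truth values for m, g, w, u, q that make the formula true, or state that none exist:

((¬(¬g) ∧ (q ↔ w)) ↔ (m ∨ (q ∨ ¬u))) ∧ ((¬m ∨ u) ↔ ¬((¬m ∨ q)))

m = True, g = True, w = False, u = True, q = False

  (¬(¬g) ∧ (q ↔ w)) ↔ (m ∨ (q ∨ ¬u)) = True
    ¬(¬g) ∧ (q ↔ w) = True
      ¬(¬g) = True
        ¬g = False
      q ↔ w = True
    m ∨ (q ∨ ¬u) = True
      q ∨ ¬u = False
        ¬u = False
  (¬m ∨ u) ↔ ¬((¬m ∨ q)) = True
    ¬m ∨ u = True
      ¬m = False
    ¬((¬m ∨ q)) = True
      ¬m ∨ q = False
        ¬m = False
Both conjuncts True, so the formula holds.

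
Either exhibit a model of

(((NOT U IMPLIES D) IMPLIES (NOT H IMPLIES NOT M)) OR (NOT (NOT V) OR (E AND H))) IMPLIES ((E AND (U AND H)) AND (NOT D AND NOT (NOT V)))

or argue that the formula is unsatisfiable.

U: False, E: False, V: False, D: True, M: True, H: False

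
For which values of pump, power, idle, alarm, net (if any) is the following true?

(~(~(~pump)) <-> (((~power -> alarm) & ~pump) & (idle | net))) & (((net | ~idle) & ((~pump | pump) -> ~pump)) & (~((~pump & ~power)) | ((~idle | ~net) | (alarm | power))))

pump: False, power: True, idle: True, alarm: False, net: True

  ~(~(~pump)) <-> (((~power -> alarm) & ~pump) & (idle | net)) = True
    ~(~(~pump)) = True
      ~(~pump) = False
        ~pump = True
    ((~power -> alarm) & ~pump) & (idle | net) = True
      (~power -> alarm) & ~pump = True
        ~power -> alarm = True
          ~power = False
        ~pump = True
      idle | net = True
  ((net | ~idle) & ((~pump | pump) -> ~pump)) & (~((~pump & ~power)) | ((~idle | ~net) | (alarm | power))) = True
    (net | ~idle) & ((~pump | pump) -> ~pump) = True
      net | ~idle = True
        ~idle = False
      (~pump | pump) -> ~pump = True
        ~pump | pump = True
          ~pump = True
        ~pump = True
    ~((~pump & ~power)) | ((~idle | ~net) | (alarm | power)) = True
      ~((~pump & ~power)) = True
        ~pump & ~power = False
          ~pump = True
          ~power = False
      (~idle | ~net) | (alarm | power) = True
        ~idle | ~net = False
          ~idle = False
          ~net = False
        alarm | power = True
Both conjuncts True, so the formula holds.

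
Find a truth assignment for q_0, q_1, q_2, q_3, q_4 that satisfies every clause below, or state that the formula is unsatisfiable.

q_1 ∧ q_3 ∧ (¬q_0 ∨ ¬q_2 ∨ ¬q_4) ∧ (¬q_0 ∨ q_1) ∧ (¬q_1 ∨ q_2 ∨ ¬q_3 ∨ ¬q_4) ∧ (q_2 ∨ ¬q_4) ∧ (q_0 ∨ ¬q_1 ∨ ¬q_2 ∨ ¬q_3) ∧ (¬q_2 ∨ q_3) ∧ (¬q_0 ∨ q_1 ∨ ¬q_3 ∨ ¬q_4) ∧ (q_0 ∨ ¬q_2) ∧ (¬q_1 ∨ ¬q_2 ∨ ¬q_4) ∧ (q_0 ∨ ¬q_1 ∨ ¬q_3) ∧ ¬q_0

UNSATISFIABLE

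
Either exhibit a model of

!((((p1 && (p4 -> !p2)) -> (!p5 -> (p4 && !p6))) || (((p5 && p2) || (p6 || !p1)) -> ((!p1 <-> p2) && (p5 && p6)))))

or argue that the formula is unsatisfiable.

p1 = True, p2 = True, p4 = False, p5 = False, p6 = True

  !((((p1 && (p4 -> !p2)) -> (!p5 -> (p4 && !p6))) || (((p5 && p2) || (p6 || !p1)) -> ((!p1 <-> p2) && (p5 && p6))))) = True
    ((p1 && (p4 -> !p2)) -> (!p5 -> (p4 && !p6))) || (((p5 && p2) || (p6 || !p1)) -> ((!p1 <-> p2) && (p5 && p6))) = False
      (p1 && (p4 -> !p2)) -> (!p5 -> (p4 && !p6)) = False
        p1 && (p4 -> !p2) = True
          p4 -> !p2 = True
            !p2 = False
        !p5 -> (p4 && !p6) = False
          !p5 = True
          p4 && !p6 = False
            !p6 = False
      ((p5 && p2) || (p6 || !p1)) -> ((!p1 <-> p2) && (p5 && p6)) = False
        (p5 && p2) || (p6 || !p1) = True
          p5 && p2 = False
          p6 || !p1 = True
            !p1 = False
        (!p1 <-> p2) && (p5 && p6) = False
          !p1 <-> p2 = False
            !p1 = False
          p5 && p6 = False
The formula evaluates to True.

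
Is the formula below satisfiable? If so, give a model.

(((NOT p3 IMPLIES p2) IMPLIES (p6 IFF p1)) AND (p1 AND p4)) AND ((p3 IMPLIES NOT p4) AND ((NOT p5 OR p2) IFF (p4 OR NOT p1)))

p1: True; p2: False; p3: False; p4: True; p5: False; p6: False

  ((NOT p3 IMPLIES p2) IMPLIES (p6 IFF p1)) AND (p1 AND p4) = True
    (NOT p3 IMPLIES p2) IMPLIES (p6 IFF p1) = True
      NOT p3 IMPLIES p2 = False
        NOT p3 = True
      p6 IFF p1 = False
    p1 AND p4 = True
  (p3 IMPLIES NOT p4) AND ((NOT p5 OR p2) IFF (p4 OR NOT p1)) = True
    p3 IMPLIES NOT p4 = True
      NOT p4 = False
    (NOT p5 OR p2) IFF (p4 OR NOT p1) = True
      NOT p5 OR p2 = True
        NOT p5 = True
      p4 OR NOT p1 = True
        NOT p1 = False
Both conjuncts True, so the formula holds.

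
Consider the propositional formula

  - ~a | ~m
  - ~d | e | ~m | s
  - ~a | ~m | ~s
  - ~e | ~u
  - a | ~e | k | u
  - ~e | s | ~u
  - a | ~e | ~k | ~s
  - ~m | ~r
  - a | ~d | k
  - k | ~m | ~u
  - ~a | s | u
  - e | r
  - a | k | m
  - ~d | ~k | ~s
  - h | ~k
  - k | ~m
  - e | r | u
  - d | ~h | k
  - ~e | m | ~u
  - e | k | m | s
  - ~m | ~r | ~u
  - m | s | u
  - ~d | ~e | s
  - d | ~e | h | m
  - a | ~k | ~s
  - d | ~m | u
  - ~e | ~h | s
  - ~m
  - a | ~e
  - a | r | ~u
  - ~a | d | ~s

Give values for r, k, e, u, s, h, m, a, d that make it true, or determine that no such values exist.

r=T, k=T, e=F, u=T, s=F, h=T, m=F, a=F, d=F

Unit clause (~m) forces m = False.
Set r = True.
Set k = True.
  then (h | ~k) forces h = True.
Try e = True:
  (~e | ~u) forces u = False.
  (m | s | u) forces s = True.
  (a | ~e | ~k | ~s) forces a = True.
  (~d | ~k | ~s) forces d = False.
  clause (~a | d | ~s) is falsified — backtrack.
So e = False.
Set u = True.
Set s = False.
Set a = False.
Set d = False.
All clauses satisfied.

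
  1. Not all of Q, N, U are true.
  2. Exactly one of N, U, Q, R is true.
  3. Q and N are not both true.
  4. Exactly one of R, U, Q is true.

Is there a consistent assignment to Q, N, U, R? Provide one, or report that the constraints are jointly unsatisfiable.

Q=F, N=F, U=T, R=F

  (1) {Q, N, U}: 1/3 true — not all ✓
  (2) {N, U, Q, R}: 1 true — exactly one ✓
  (3) Q=F, N=F — not both ✓
  (4) {R, U, Q}: 1 true — exactly one ✓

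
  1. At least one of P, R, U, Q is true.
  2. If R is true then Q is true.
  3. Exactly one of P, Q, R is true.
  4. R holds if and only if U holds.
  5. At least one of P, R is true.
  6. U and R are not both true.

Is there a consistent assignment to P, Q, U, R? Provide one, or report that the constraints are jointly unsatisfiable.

P = True, Q = False, U = False, R = False

  (1) {P, R, U, Q}: 1 true — at least one ✓
  (2) R=F ⇒ Q: vacuous ✓
  (3) {P, Q, R}: 1 true — exactly one ✓
  (4) R=F, U=F — same ✓
  (5) {P, R}: 1 true — at least one ✓
  (6) U=F, R=F — not both ✓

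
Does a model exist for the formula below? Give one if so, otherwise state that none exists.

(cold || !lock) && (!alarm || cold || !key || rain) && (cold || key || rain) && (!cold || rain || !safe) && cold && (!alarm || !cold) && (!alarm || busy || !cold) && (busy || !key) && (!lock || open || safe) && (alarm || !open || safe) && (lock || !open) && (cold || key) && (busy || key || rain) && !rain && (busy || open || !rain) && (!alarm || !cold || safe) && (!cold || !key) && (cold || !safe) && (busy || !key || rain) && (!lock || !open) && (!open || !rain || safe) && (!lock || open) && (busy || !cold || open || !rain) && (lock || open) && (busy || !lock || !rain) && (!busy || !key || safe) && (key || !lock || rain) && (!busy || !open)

No satisfying assignment exists.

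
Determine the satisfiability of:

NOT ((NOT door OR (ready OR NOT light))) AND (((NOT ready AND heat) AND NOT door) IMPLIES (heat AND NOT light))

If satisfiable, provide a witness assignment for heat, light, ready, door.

heat = False, light = True, ready = False, door = True

  NOT ((NOT door OR (ready OR NOT light))) = True
    NOT door OR (ready OR NOT light) = False
      NOT door = False
      ready OR NOT light = False
        NOT light = False
  ((NOT ready AND heat) AND NOT door) IMPLIES (heat AND NOT light) = True
    (NOT ready AND heat) AND NOT door = False
      NOT ready AND heat = False
        NOT ready = True
      NOT door = False
    heat AND NOT light = False
      NOT light = False
Both conjuncts True, so the formula holds.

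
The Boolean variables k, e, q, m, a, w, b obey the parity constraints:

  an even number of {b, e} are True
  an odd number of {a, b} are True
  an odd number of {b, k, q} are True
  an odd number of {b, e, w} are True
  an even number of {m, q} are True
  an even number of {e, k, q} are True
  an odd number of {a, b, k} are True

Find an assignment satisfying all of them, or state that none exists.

Adding constraints 1, 3, 6 mod 2: every variable appears an even number of times on the left, so the left side is 0.
But the right sides sum to 1 (mod 2). 0 ≠ 1 — the system is inconsistent.

Unsatisfiable — no assignment works.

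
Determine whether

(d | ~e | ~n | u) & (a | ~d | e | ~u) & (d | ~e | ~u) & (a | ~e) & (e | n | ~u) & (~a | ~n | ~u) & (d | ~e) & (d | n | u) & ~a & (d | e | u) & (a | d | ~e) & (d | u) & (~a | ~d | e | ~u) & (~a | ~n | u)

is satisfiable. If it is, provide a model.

n: True, e: False, a: False, u: True, d: False

Unit clause (~a) forces a = False.
In (a | ~e) only ~e is left, so e = False.
Set n = True.
Set u = True.
  then (a | ~d | e | ~u) forces d = False.
All clauses satisfied.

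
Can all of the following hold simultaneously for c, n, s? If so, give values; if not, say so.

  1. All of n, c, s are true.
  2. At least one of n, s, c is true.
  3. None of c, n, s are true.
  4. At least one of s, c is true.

Unsatisfiable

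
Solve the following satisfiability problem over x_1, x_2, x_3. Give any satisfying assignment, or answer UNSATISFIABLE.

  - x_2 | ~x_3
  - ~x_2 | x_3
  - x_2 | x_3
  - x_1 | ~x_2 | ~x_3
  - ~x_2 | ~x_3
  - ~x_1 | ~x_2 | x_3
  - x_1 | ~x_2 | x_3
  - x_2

No satisfying assignment exists.

Case x_2 = True:
  (~x_2 | x_3) forces x_3 = True.
  Clause (~x_2 | ~x_3) is falsified — contradiction.
Case x_2 = False:
  Clause (x_2) is falsified — contradiction.
Both cases fail, so the formula is unsatisfiable.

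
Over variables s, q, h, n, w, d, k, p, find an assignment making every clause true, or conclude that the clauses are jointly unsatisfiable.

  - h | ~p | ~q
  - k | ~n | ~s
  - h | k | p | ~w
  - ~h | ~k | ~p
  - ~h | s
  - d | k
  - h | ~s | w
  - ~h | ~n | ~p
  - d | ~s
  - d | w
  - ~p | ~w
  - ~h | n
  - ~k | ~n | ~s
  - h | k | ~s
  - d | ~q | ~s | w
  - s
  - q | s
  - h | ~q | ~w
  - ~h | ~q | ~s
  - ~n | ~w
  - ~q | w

s = True, q = False, h = False, n = False, w = True, d = True, k = True, p = False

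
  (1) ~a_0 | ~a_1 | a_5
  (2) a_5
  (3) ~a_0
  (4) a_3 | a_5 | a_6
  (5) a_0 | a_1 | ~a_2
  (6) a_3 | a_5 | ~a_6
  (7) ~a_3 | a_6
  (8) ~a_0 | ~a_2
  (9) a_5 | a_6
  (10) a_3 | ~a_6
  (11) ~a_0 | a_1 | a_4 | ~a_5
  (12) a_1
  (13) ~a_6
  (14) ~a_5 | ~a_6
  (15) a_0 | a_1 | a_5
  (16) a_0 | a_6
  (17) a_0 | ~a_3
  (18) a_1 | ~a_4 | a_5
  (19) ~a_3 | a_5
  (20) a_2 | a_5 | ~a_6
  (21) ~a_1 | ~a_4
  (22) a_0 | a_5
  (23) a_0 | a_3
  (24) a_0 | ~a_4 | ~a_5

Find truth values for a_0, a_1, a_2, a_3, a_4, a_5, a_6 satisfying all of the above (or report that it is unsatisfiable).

The formula is unsatisfiable.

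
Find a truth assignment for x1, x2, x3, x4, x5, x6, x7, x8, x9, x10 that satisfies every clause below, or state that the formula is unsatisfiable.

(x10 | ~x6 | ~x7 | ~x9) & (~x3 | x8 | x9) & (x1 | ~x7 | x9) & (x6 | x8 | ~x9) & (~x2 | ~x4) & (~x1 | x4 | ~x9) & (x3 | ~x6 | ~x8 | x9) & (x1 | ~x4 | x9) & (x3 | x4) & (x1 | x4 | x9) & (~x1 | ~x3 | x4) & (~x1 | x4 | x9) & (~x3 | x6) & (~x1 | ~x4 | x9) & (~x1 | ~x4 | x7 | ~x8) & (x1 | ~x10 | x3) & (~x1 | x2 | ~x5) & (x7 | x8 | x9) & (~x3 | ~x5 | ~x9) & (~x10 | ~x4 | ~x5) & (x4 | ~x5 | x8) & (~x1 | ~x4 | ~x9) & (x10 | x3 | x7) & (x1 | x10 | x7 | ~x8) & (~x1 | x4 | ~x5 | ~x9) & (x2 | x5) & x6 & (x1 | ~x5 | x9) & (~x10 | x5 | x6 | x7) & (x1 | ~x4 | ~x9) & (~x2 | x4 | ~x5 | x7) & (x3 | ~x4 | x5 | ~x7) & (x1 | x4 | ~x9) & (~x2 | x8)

Case x4 = True:
  (~x2 | ~x4) forces x2 = False.
  (x2 | x5) forces x5 = True.
  (~x1 | x2 | ~x5) forces x1 = False.
  (x1 | ~x4 | x9) forces x9 = True.
  Clause (x1 | ~x4 | ~x9) is falsified — contradiction.
Case x4 = False:
  (x3 | x4) forces x3 = True.
  (~x1 | ~x3 | x4) forces x1 = False.
  (x1 | x4 | x9) forces x9 = True.
  Clause (x1 | x4 | ~x9) is falsified — contradiction.
Both cases fail, so the formula is unsatisfiable.

UNSATISFIABLE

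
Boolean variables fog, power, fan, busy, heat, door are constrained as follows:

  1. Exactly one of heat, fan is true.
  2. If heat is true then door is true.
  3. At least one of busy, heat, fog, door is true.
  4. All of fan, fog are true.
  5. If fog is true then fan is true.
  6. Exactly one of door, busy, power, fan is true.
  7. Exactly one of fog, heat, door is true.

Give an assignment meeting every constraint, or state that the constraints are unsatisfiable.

fog = True, power = False, fan = True, busy = False, heat = False, door = False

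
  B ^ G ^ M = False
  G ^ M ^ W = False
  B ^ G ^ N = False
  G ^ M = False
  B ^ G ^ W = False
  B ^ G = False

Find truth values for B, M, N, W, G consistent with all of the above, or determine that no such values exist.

B=F, M=F, N=F, W=F, G=F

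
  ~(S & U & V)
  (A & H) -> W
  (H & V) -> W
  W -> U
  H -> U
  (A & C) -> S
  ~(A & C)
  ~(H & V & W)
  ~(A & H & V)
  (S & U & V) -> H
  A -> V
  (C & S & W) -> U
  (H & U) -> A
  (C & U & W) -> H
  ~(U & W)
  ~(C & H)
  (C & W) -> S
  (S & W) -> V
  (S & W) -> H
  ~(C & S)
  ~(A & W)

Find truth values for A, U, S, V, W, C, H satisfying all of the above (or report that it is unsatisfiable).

A = True, U = False, S = False, V = True, W = False, C = False, H = False

Set A = True.
  then (~A | ~W) forces W = False.
  then (~A | ~H | W) forces H = False.
  then (~A | ~C) forces C = False.
  then (~A | V) forces V = True.
Set U = False.
Set S = False.
All clauses satisfied.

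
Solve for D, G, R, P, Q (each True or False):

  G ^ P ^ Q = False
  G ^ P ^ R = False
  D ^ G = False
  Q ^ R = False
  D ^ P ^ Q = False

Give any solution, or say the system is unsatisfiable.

D = False, G = False, R = False, P = False, Q = False

G ^ P ^ Q = F ^ F ^ F = False ✓
G ^ P ^ R = F ^ F ^ F = False ✓
D ^ G = F ^ F = False ✓
Q ^ R = F ^ F = False ✓
D ^ P ^ Q = F ^ F ^ F = False ✓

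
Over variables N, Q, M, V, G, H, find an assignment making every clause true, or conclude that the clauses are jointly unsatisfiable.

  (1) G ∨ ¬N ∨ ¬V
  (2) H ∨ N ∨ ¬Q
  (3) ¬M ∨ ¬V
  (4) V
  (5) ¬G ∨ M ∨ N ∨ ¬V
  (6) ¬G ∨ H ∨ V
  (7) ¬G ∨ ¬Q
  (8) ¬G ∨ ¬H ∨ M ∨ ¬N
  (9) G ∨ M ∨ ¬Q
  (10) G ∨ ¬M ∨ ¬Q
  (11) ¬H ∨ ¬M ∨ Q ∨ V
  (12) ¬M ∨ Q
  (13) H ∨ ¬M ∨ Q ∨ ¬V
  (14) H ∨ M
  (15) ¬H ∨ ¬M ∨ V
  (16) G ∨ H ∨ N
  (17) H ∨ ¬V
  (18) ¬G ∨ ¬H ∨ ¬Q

N=F, Q=F, M=F, V=T, G=F, H=T

Unit clause (V) forces V = True.
In (H ∨ ¬V) only H is left, so H = True.
In (¬M ∨ ¬V) only ¬M is left, so M = False.
Set N = False.
  then (¬G ∨ M ∨ N ∨ ¬V) forces G = False.
  then (G ∨ M ∨ ¬Q) forces Q = False.
All clauses satisfied.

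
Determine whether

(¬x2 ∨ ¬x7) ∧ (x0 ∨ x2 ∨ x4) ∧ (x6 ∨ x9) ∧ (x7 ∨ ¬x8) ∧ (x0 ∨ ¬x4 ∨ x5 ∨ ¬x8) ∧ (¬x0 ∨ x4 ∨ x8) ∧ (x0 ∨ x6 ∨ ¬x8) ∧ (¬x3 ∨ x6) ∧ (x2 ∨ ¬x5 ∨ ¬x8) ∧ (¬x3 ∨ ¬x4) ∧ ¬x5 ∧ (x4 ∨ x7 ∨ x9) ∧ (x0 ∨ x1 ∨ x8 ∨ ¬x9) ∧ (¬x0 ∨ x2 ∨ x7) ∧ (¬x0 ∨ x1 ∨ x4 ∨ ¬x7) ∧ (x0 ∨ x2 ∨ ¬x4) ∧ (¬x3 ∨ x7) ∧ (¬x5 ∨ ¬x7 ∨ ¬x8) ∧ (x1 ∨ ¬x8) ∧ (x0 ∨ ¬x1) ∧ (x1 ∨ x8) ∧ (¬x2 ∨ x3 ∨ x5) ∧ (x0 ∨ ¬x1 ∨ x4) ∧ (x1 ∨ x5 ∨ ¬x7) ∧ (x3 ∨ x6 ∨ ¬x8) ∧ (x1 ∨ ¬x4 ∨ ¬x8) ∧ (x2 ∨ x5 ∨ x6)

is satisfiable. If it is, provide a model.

x0 = True, x1 = True, x2 = False, x3 = False, x4 = True, x5 = False, x6 = True, x7 = True, x8 = True, x9 = True

Unit clause (¬x5) forces x5 = False.
Try x0 = False:
  (x0 ∨ ¬x1) forces x1 = False.
  (x1 ∨ ¬x8) forces x8 = False.
  clause (x1 ∨ x8) is falsified — backtrack.
So x0 = True.
Set x1 = True.
Try x2 = True:
  (¬x2 ∨ ¬x7) forces x7 = False.
  (x7 ∨ ¬x8) forces x8 = False.
  (¬x0 ∨ x4 ∨ x8) forces x4 = True.
  (¬x3 ∨ ¬x4) forces x3 = False.
  clause (¬x2 ∨ x3 ∨ x5) is falsified — backtrack.
So x2 = False.
  then (¬x0 ∨ x2 ∨ x7) forces x7 = True.
  then (x2 ∨ x5 ∨ x6) forces x6 = True.
Set x3 = False.
Set x4 = True.
Set x8 = True.
Set x9 = True.
All clauses satisfied.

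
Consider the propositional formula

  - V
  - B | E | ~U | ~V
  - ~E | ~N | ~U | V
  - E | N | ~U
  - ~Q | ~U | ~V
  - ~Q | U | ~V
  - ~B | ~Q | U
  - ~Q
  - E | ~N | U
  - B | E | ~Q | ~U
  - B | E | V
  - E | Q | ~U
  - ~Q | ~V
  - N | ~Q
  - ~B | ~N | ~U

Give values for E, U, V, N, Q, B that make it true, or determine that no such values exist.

E = True; U = False; V = True; N = False; Q = False; B = False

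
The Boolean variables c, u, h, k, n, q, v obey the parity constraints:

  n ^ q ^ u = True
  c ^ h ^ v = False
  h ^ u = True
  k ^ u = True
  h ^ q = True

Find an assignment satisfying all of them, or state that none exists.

c=F; u=F; h=T; k=T; n=T; q=F; v=T

n ^ q ^ u = T ^ F ^ F = True ✓
c ^ h ^ v = F ^ T ^ T = False ✓
h ^ u = T ^ F = True ✓
k ^ u = T ^ F = True ✓
h ^ q = T ^ F = True ✓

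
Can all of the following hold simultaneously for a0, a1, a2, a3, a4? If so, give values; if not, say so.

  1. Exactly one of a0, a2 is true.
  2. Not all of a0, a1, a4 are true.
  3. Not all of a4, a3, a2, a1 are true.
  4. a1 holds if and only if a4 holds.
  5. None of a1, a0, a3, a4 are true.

a0 = False, a1 = False, a2 = True, a3 = False, a4 = False

  (1) {a0, a2}: 1 true — exactly one ✓
  (2) {a0, a1, a4}: 0/3 true — not all ✓
  (3) {a4, a3, a2, a1}: 1/4 true — not all ✓
  (4) a1=F, a4=F — same ✓
  (5) {a1, a0, a3, a4}: 0 true — none ✓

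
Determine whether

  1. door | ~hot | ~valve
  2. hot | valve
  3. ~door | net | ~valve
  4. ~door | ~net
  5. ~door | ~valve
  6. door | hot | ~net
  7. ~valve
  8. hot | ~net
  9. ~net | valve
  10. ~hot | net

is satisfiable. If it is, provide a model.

Case valve = True:
  Clause (~valve) is falsified — contradiction.
Case valve = False:
  (hot | valve) forces hot = True.
  (~net | valve) forces net = False.
  Clause (~hot | net) is falsified — contradiction.
Both cases fail, so the formula is unsatisfiable.

No satisfying assignment exists.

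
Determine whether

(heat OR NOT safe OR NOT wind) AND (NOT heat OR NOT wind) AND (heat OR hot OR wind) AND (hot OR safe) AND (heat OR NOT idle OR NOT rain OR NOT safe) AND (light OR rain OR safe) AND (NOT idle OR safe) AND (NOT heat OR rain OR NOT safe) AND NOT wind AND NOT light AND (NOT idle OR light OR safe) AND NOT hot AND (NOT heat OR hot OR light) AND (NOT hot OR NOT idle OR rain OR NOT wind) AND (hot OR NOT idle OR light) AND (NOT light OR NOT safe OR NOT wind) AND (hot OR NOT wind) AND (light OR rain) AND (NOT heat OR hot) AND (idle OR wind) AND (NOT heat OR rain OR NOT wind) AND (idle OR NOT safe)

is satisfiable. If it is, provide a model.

Case hot = True:
  Clause (NOT hot) is falsified — contradiction.
Case hot = False:
  (hot OR safe) forces safe = True.
  (NOT wind) forces wind = False.
  (heat OR hot OR wind) forces heat = True.
  Clause (NOT heat OR hot) is falsified — contradiction.
Both cases fail, so the formula is unsatisfiable.

UNSATISFIABLE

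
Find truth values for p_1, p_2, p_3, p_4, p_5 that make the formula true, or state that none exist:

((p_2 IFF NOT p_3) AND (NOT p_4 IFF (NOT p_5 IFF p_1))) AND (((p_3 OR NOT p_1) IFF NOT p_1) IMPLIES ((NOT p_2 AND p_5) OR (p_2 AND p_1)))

p_1 = False, p_2 = False, p_3 = True, p_4 = False, p_5 = True

  (p_2 IFF NOT p_3) AND (NOT p_4 IFF (NOT p_5 IFF p_1)) = True
    p_2 IFF NOT p_3 = True
      NOT p_3 = False
    NOT p_4 IFF (NOT p_5 IFF p_1) = True
      NOT p_4 = True
      NOT p_5 IFF p_1 = True
        NOT p_5 = False
  ((p_3 OR NOT p_1) IFF NOT p_1) IMPLIES ((NOT p_2 AND p_5) OR (p_2 AND p_1)) = True
    (p_3 OR NOT p_1) IFF NOT p_1 = True
      p_3 OR NOT p_1 = True
        NOT p_1 = True
      NOT p_1 = True
    (NOT p_2 AND p_5) OR (p_2 AND p_1) = True
      NOT p_2 AND p_5 = True
        NOT p_2 = True
      p_2 AND p_1 = False
Both conjuncts True, so the formula holds.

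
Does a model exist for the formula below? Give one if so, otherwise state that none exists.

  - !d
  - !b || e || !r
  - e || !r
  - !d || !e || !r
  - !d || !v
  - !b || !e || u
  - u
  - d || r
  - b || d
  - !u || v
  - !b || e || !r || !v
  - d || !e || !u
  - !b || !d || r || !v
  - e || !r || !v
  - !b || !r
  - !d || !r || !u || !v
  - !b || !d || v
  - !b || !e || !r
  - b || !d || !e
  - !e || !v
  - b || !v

UNSATISFIABLE

Case u = True:
  (!d) forces d = False.
  (d || r) forces r = True.
  (e || !r) forces e = True.
  Clause (d || !e || !u) is falsified — contradiction.
Case u = False:
  Clause (u) is falsified — contradiction.
Both cases fail, so the formula is unsatisfiable.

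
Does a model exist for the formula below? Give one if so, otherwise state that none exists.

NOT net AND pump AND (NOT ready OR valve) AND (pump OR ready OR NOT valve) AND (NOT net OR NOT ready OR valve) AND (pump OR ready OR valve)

Unit clause (NOT net) forces net = False.
Unit clause (pump) forces pump = True.
Set ready = False.
Set valve = False.
All clauses satisfied.

pump = True, net = False, ready = False, valve = False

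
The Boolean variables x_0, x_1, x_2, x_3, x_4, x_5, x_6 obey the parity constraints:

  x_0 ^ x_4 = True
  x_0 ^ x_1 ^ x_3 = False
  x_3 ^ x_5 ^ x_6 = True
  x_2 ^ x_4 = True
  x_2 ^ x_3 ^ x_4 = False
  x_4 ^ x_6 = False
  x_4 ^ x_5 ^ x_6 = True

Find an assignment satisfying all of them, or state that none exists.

x_0=F; x_1=T; x_2=F; x_3=T; x_4=T; x_5=T; x_6=T

x_0 ^ x_4 = F ^ T = True ✓
x_0 ^ x_1 ^ x_3 = F ^ T ^ T = False ✓
x_3 ^ x_5 ^ x_6 = T ^ T ^ T = True ✓
x_2 ^ x_4 = F ^ T = True ✓
x_2 ^ x_3 ^ x_4 = F ^ T ^ T = False ✓
x_4 ^ x_6 = T ^ T = False ✓
x_4 ^ x_5 ^ x_6 = T ^ T ^ T = True ✓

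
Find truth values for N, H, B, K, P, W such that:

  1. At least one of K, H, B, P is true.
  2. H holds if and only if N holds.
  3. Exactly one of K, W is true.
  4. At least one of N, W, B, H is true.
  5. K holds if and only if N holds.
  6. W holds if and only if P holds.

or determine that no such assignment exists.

N = False, H = False, B = True, K = False, P = True, W = True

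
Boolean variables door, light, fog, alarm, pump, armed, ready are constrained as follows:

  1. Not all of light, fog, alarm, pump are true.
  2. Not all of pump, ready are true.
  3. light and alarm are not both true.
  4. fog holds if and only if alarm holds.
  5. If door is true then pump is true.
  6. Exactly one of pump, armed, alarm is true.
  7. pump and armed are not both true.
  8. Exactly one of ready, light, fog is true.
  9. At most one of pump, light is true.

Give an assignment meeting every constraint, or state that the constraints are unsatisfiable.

door = False, light = True, fog = False, alarm = False, pump = False, armed = True, ready = False

  (1) {light, fog, alarm, pump}: 1/4 true — not all ✓
  (2) {pump, ready}: 0/2 true — not all ✓
  (3) light=T, alarm=F — not both ✓
  (4) fog=F, alarm=F — same ✓
  (5) door=F ⇒ pump: vacuous ✓
  (6) {pump, armed, alarm}: 1 true — exactly one ✓
  (7) pump=F, armed=T — not both ✓
  (8) {ready, light, fog}: 1 true — exactly one ✓
  (9) {pump, light}: 1 true — at most one ✓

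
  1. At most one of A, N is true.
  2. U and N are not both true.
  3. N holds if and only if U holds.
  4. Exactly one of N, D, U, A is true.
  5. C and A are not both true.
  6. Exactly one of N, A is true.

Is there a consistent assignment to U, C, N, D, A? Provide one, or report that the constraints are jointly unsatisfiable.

U: False, C: False, N: False, D: False, A: True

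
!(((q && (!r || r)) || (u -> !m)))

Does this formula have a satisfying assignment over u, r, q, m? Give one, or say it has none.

u: True, r: False, q: False, m: True

  !(((q && (!r || r)) || (u -> !m))) = True
    (q && (!r || r)) || (u -> !m) = False
      q && (!r || r) = False
        !r || r = True
          !r = True
      u -> !m = False
        !m = False
The formula evaluates to True.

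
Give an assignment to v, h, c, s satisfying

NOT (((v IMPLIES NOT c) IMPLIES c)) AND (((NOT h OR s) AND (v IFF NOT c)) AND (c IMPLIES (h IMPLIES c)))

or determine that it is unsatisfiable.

v = True; h = True; c = False; s = True

  NOT (((v IMPLIES NOT c) IMPLIES c)) = True
    (v IMPLIES NOT c) IMPLIES c = False
      v IMPLIES NOT c = True
        NOT c = True
  ((NOT h OR s) AND (v IFF NOT c)) AND (c IMPLIES (h IMPLIES c)) = True
    (NOT h OR s) AND (v IFF NOT c) = True
      NOT h OR s = True
        NOT h = False
      v IFF NOT c = True
        NOT c = True
    c IMPLIES (h IMPLIES c) = True
      h IMPLIES c = False
Both conjuncts True, so the formula holds.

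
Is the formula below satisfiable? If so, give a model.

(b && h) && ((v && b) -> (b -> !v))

b = True, h = True, v = False

  b && h = True
  (v && b) -> (b -> !v) = True
    v && b = False
    b -> !v = True
      !v = True
Both conjuncts True, so the formula holds.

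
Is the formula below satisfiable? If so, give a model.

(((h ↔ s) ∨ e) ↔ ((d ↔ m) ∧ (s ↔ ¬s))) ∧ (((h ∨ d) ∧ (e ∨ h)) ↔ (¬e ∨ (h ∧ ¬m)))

s: False; d: True; m: False; e: False; h: True

  ((h ↔ s) ∨ e) ↔ ((d ↔ m) ∧ (s ↔ ¬s)) = True
    (h ↔ s) ∨ e = False
      h ↔ s = False
    (d ↔ m) ∧ (s ↔ ¬s) = False
      d ↔ m = False
      s ↔ ¬s = False
        ¬s = True
  ((h ∨ d) ∧ (e ∨ h)) ↔ (¬e ∨ (h ∧ ¬m)) = True
    (h ∨ d) ∧ (e ∨ h) = True
      h ∨ d = True
      e ∨ h = True
    ¬e ∨ (h ∧ ¬m) = True
      ¬e = True
      h ∧ ¬m = True
        ¬m = True
Both conjuncts True, so the formula holds.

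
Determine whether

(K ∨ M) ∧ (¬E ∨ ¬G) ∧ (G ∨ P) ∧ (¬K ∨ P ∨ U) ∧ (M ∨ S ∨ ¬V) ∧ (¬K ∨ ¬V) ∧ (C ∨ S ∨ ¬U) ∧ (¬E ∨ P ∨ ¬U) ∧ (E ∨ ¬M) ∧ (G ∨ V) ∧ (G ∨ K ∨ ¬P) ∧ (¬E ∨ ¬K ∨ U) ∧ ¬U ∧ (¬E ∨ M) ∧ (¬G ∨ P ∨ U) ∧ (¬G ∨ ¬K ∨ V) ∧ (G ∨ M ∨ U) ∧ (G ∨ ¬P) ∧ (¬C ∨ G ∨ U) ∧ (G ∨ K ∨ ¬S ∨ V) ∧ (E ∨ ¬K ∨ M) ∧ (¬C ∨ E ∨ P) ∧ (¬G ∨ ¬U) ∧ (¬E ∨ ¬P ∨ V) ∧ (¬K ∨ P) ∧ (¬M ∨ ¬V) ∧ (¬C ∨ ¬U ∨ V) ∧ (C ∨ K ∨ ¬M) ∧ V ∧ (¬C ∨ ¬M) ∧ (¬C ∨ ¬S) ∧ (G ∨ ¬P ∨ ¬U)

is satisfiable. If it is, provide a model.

The formula is unsatisfiable.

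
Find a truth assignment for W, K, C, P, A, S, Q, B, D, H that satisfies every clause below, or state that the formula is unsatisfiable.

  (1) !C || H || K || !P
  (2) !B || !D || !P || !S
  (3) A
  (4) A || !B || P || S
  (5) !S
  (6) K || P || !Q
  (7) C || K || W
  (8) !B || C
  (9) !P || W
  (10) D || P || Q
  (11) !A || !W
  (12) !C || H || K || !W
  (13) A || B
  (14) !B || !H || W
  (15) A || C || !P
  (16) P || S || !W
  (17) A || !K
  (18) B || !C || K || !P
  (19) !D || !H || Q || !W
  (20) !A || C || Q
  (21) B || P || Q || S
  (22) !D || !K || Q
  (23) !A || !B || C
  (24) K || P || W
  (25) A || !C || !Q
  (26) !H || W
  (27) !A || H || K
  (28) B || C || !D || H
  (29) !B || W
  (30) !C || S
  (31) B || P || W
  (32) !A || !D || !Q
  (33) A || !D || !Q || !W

Unsatisfiable — no assignment works.

Case A = True:
  (!S) forces S = False.
  (!A || !W) forces W = False.
  (!P || W) forces P = False.
  (K || P || W) forces K = True.
  (!H || W) forces H = False.
  (!B || W) forces B = False.
  Clause (B || P || W) is falsified — contradiction.
Case A = False:
  Clause (A) is falsified — contradiction.
Both cases fail, so the formula is unsatisfiable.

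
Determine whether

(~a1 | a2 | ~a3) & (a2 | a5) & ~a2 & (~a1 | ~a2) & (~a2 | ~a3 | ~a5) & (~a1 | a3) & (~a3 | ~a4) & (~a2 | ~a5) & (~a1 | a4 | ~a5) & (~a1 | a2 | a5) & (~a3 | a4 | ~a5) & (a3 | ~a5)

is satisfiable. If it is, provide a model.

No satisfying assignment exists.

Case a2 = True:
  Clause (~a2) is falsified — contradiction.
Case a2 = False:
  (a2 | a5) forces a5 = True.
  (a3 | ~a5) forces a3 = True.
  (~a1 | a2 | ~a3) forces a1 = False.
  (~a3 | ~a4) forces a4 = False.
  Clause (~a3 | a4 | ~a5) is falsified — contradiction.
Both cases fail, so the formula is unsatisfiable.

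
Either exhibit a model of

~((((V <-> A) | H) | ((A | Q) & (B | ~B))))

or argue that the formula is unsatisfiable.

V = True; A = False; H = False; B = False; Q = False

  ~((((V <-> A) | H) | ((A | Q) & (B | ~B)))) = True
    ((V <-> A) | H) | ((A | Q) & (B | ~B)) = False
      (V <-> A) | H = False
        V <-> A = False
      (A | Q) & (B | ~B) = False
        A | Q = False
        B | ~B = True
          ~B = True
The formula evaluates to True.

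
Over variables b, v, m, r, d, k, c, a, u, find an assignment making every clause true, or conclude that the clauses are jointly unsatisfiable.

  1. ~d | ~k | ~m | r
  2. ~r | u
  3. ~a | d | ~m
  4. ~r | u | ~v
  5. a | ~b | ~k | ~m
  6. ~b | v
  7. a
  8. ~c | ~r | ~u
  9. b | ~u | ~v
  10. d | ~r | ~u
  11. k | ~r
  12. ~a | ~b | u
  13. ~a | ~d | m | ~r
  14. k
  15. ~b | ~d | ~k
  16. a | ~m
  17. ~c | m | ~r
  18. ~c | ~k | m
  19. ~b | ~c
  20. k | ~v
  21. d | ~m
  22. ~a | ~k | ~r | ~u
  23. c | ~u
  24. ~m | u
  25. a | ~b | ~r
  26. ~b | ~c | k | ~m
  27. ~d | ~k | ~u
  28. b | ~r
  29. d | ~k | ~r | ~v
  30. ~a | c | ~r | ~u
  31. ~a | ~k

The formula is unsatisfiable.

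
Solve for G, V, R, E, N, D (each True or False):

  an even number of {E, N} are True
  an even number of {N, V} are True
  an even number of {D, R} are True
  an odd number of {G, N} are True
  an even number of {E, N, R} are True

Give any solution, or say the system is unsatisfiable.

G = True, V = False, R = False, E = False, N = False, D = False

{E, N}: 0 true → even ✓
{N, V}: 0 true → even ✓
{D, R}: 0 true → even ✓
{G, N}: 1 true → odd ✓
{E, N, R}: 0 true → even ✓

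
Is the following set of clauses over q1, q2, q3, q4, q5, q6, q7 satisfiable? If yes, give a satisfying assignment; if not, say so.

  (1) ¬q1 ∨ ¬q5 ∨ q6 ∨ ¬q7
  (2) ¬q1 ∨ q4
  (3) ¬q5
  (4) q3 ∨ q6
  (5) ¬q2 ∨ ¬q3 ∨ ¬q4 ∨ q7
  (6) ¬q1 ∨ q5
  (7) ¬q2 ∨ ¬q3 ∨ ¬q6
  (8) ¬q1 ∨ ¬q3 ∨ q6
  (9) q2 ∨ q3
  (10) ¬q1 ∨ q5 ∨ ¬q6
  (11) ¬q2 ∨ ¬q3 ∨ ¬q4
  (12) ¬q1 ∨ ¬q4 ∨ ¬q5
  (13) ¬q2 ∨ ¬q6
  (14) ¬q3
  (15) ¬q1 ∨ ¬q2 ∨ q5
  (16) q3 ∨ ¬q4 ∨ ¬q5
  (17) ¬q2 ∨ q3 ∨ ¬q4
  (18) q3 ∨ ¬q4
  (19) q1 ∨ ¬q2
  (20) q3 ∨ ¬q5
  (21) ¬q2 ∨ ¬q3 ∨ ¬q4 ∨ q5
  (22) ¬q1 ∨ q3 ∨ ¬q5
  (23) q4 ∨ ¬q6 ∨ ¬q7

The formula is unsatisfiable.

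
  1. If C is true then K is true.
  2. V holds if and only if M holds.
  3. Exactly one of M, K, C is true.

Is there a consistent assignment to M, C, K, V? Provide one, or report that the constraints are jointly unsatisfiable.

M=F, C=F, K=T, V=F

  (1) C=F ⇒ K: vacuous ✓
  (2) V=F, M=F — same ✓
  (3) {M, K, C}: 1 true — exactly one ✓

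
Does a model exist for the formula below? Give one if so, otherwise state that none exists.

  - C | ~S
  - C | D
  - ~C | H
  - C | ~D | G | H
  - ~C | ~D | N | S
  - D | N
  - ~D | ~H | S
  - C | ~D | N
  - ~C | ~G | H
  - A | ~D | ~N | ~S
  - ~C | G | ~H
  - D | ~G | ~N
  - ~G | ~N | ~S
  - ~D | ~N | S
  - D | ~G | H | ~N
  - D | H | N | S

Set H = True.
Try D = False:
  (C | D) forces C = True.
  (D | N) forces N = True.
  (~C | G | ~H) forces G = True.
  clause (D | ~G | ~N) is falsified — backtrack.
So D = True.
  then (~D | ~H | S) forces S = True.
  then (C | ~S) forces C = True.
  then (~C | G | ~H) forces G = True.
  then (~G | ~N | ~S) forces N = False.
Set A = False.
All clauses satisfied.

H=T, D=T, C=T, S=T, G=T, N=F, A=F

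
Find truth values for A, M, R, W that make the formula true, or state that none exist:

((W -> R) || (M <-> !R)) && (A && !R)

A = True, M = False, R = False, W = False

  (W -> R) || (M <-> !R) = True
    W -> R = True
    M <-> !R = False
      !R = True
  A && !R = True
    !R = True
Both conjuncts True, so the formula holds.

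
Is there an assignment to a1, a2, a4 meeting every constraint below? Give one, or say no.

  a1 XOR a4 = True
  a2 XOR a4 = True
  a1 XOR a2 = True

Adding constraints 1, 2, 3 mod 2: every variable appears an even number of times on the left, so the left side is 0.
But the right sides sum to 1 (mod 2). 0 ≠ 1 — the system is inconsistent.

Unsatisfiable — no assignment works.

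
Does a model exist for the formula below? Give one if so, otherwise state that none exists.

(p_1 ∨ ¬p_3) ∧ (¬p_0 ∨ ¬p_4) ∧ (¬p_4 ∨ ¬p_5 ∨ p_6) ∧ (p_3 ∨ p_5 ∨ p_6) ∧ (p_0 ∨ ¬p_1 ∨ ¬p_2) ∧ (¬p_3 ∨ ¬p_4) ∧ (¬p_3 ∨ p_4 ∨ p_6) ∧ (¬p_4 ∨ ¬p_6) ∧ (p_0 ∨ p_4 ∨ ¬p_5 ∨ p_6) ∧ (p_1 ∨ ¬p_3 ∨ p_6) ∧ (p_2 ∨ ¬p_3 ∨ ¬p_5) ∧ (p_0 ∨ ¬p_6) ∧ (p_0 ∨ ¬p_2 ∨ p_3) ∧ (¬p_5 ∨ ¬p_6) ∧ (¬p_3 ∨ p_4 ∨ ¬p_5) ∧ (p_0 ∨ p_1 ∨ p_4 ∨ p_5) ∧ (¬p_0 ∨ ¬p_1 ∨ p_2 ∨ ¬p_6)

p_0 = True, p_1 = False, p_2 = True, p_3 = False, p_4 = False, p_5 = False, p_6 = True

Set p_0 = True.
  then (¬p_0 ∨ ¬p_4) forces p_4 = False.
Set p_1 = False.
  then (p_1 ∨ ¬p_3) forces p_3 = False.
Set p_2 = True.
Set p_5 = False.
  then (p_3 ∨ p_5 ∨ p_6) forces p_6 = True.
All clauses satisfied.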